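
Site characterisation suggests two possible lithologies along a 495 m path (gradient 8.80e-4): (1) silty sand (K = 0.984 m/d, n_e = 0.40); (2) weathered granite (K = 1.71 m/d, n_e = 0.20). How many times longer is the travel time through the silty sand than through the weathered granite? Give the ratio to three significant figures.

Unit 1 (silty sand): v = 0.984×8.8e-4/0.40 = 0.002165 m/d, t = 495/0.002165 = 228700 d
Unit 2 (weathered granite): v = 1.71×8.8e-4/0.20 = 0.007524 m/d, t = 495/0.007524 = 65790 d
t(silty sand) / t(weathered granite) = 228700/65790 = 3.48

3.48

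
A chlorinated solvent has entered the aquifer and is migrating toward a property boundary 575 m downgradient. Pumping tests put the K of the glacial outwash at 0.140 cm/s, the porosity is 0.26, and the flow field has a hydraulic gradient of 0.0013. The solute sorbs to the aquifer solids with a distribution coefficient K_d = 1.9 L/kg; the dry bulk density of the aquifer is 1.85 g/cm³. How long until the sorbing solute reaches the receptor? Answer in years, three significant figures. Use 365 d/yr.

K = 0.140 cm/s × 864 = 121.0 m/d
q = Ki = 121.0 × 0.0013 = 0.1572 m/d
Seepage velocity v = q / n = 0.1572 / 0.26 = 0.6048 m/d
Retardation R = 1 + ρ_b·K_d/n = 1 + 1.85×1.9/0.26 = 14.52
Contaminant velocity v_c = v/R = 0.6048/14.52 = 0.04166 m/d
t = L/v_c = 575/0.04166 = 13800 d
   = 13800/365 = 37.8 yr

37.8 years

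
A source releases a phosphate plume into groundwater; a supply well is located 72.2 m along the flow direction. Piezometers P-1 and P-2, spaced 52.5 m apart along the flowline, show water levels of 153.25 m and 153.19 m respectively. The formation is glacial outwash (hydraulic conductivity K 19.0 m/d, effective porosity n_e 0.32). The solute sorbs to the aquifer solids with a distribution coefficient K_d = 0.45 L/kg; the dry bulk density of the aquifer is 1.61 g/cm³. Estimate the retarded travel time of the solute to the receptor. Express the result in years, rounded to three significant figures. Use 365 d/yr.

9.51 years

Hydraulic gradient i = (153.25 − 153.19) / 52.5 = 0.06 / 52.5 = 0.001143
Specific discharge q = 19.0 × 0.001143 = 0.02171 m/d
v = Ki/n = 19.0·0.001143/0.32 = 0.06786 m/d
Retardation R = 1 + ρ_b·K_d/n = 1 + 1.61×0.45/0.32 = 3.264
Contaminant velocity v_c = v/R = 0.06786/3.264 = 0.02079 m/d
t = L/v_c = 72.2/0.02079 = 3473 d
   = 3473/365 = 9.51 yr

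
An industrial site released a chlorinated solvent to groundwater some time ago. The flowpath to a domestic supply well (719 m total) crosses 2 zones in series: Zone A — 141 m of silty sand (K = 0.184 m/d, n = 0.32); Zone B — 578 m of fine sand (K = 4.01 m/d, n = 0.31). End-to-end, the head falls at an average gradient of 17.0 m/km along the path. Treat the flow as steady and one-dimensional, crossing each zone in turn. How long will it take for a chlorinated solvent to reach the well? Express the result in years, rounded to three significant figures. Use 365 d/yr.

For zones in series the flux q is common to all zones; the equivalent conductivity is the harmonic (thickness-weighted) mean, K_eq = L_total / Σ(L_j/K_j).
Σ(L/K) = 141/0.184 + 578/4.01 = 766.3 + 144.1 = 910.4 d
K_eq = L_total / Σ(L/K) = 719 / 910.4 = 0.7897 m/d
q = K_eq · i = 0.7897 × 0.017 = 0.01343 m/d (same in every zone)
Zone A: v = q/n = 0.01343/0.32 = 0.04195 m/d → t_A = 141/0.04195 = 3361 d
Zone B: v = q/n = 0.01343/0.31 = 0.04331 m/d → t_B = 578/0.04331 = 13350 d
Total t = 3361 + 13350 = 16710 d
   = 16710 / 365 = 45.8 yr

45.8 years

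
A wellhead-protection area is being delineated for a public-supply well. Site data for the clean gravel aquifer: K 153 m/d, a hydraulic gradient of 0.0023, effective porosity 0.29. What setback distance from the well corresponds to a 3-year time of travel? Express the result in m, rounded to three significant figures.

1330 m

q = Ki = 153 × 0.0023 = 0.3519 m/d
Seepage velocity v = q / n = 0.3519 / 0.29 = 1.213 m/d
T = 3 yr × 365 = 1095 d
L = v × T = 1.213 × 1095 = 1329 m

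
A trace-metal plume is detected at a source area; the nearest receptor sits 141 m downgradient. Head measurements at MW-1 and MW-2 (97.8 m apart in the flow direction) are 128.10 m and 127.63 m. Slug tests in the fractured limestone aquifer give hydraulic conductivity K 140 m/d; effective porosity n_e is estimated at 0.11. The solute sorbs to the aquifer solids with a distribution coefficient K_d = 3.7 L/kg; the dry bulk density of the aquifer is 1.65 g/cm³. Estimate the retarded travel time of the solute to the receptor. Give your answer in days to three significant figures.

Hydraulic gradient i = (128.10 − 127.63) / 97.8 = 0.47 / 97.8 = 0.004806
Darcy flux q = K·i = 140 × 0.004806 = 0.6728 m/d
v_s = q/n_e = 0.6728/0.11 = 6.116 m/d
Retardation R = 1 + ρ_b·K_d/n = 1 + 1.65×3.7/0.11 = 56.50
Contaminant velocity v_c = v/R = 6.116/56.50 = 0.1083 m/d
t = L/v_c = 141/0.1083 = 1302 d

1300 days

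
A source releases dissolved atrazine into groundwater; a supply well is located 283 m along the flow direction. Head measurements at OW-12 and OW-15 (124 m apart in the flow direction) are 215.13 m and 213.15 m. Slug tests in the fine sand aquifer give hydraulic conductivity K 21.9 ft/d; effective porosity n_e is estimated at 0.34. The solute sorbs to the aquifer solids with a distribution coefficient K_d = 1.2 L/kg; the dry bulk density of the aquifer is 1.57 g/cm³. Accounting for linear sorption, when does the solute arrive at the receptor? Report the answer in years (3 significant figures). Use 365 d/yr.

16.2 years

Hydraulic gradient i = (215.13 − 213.15) / 124 = 1.98 / 124 = 0.01597
K = 21.9 ft/d × 0.3048 = 6.675 m/d
Specific discharge q = 6.675 × 0.01597 = 0.1066 m/d
v = Ki/n = 6.675·0.01597/0.34 = 0.3135 m/d
Retardation R = 1 + ρ_b·K_d/n = 1 + 1.57×1.2/0.34 = 6.541
Contaminant velocity v_c = v/R = 0.3135/6.541 = 0.04793 m/d
t = L/v_c = 283/0.04793 = 5905 d
   = 5905/365 = 16.2 yr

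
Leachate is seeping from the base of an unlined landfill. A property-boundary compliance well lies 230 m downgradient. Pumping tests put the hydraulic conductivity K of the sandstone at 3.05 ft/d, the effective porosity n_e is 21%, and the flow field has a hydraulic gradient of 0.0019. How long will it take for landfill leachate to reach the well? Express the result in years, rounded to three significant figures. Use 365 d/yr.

74.9 years

K = 3.05 ft/d × 0.3048 = 0.9296 m/d
Specific discharge q = 0.9296 × 0.0019 = 0.001766 m/d
Average linear velocity = 0.001766 / 0.21 = 0.008411 m/d
t = L / v = 230 / 0.008411 = 27350 d
   = 27350 / 365 = 74.9 yr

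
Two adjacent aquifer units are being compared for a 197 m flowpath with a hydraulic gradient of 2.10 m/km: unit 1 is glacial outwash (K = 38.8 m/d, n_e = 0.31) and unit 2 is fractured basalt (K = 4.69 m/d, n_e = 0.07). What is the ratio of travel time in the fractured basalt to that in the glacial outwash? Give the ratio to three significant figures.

Unit 1 (glacial outwash): v = 38.8×0.0021/0.31 = 0.2628 m/d, t = 197/0.2628 = 749.5 d
Unit 2 (fractured basalt): v = 4.69×0.0021/0.07 = 0.1407 m/d, t = 197/0.1407 = 1400 d
t(fractured basalt) / t(glacial outwash) = 1400/749.5 = 1.87

1.87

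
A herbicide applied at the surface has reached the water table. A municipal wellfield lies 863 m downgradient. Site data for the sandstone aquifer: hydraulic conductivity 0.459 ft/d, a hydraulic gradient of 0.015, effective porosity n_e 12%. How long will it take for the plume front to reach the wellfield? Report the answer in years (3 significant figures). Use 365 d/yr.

K = 0.459 ft/d × 0.3048 = 0.1399 m/d
Darcy flux q = K·i = 0.1399 × 0.015 = 0.002099 m/d
Average linear velocity = 0.002099 / 0.12 = 0.01749 m/d
t = L / v = 863 / 0.01749 = 49350 d
   = 49350 / 365 = 135 yr

135 years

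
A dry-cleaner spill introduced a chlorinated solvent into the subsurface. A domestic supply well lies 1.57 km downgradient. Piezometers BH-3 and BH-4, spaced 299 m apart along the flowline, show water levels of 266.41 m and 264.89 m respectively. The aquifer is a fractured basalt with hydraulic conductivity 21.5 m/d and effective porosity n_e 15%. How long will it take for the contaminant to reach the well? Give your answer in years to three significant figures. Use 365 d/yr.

5.90 years

Hydraulic gradient i = (266.41 − 264.89) / 299 = 1.52 / 299 = 0.005084
q = Ki = 21.5 × 0.005084 = 0.1093 m/d
v = Ki/n = 21.5·0.005084/0.15 = 0.7287 m/d
L = 1.57 km = 1570 m
t = L / v = 1570 / 0.7287 = 2155 d
   = 2155 / 365 = 5.90 yr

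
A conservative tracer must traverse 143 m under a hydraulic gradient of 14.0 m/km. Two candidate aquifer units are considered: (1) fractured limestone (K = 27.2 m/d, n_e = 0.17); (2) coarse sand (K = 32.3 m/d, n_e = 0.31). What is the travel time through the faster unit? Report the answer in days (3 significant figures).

63.8 days

Unit 1 (fractured limestone): v = 27.2×0.014/0.17 = 2.240 m/d, t = 143/2.240 = 63.84 d
Unit 2 (coarse sand): v = 32.3×0.014/0.31 = 1.459 m/d, t = 143/1.459 = 98.03 d
Faster unit: t = 63.8 d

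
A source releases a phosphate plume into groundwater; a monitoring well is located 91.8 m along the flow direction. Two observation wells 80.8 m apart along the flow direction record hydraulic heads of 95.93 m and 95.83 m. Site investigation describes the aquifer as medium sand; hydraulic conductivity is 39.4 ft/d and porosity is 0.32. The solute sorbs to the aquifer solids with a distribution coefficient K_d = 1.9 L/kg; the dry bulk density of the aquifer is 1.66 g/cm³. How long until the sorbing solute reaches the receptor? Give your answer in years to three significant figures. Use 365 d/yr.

Hydraulic gradient i = (95.93 − 95.83) / 80.8 = 0.10 / 80.8 = 0.001238
K = 39.4 ft/d × 0.3048 = 12.01 m/d
q = Ki = 12.01 × 0.001238 = 0.01486 m/d
Seepage velocity v = q / n = 0.01486 / 0.32 = 0.04645 m/d
Retardation R = 1 + ρ_b·K_d/n = 1 + 1.66×1.9/0.32 = 10.86
Contaminant velocity v_c = v/R = 0.04645/10.86 = 0.004278 m/d
t = L/v_c = 91.8/0.004278 = 21460 d
   = 21460/365 = 58.8 yr

58.8 years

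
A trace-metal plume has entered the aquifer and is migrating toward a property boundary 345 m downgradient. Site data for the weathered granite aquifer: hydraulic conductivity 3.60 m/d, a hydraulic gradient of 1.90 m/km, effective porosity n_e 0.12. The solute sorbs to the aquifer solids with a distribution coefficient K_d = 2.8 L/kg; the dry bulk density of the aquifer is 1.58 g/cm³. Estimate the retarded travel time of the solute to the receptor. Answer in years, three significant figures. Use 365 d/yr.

628 years

Specific discharge q = 3.60 × 0.0019 = 0.006840 m/d
Average linear velocity = 0.006840 / 0.12 = 0.05700 m/d
Retardation R = 1 + ρ_b·K_d/n = 1 + 1.58×2.8/0.12 = 37.87
Contaminant velocity v_c = v/R = 0.05700/37.87 = 0.001505 m/d
t = L/v_c = 345/0.001505 = 229200 d
   = 229200/365 = 628 yr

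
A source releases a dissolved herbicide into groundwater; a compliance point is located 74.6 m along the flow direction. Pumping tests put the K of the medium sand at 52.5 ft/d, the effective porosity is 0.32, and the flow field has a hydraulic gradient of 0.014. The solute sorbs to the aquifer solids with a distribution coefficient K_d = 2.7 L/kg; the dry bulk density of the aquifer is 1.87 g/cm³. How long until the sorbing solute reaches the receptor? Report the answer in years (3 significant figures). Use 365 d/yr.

4.90 years

K = 52.5 ft/d × 0.3048 = 16.00 m/d
Specific discharge q = 16.00 × 0.014 = 0.2240 m/d
Average linear velocity = 0.2240 / 0.32 = 0.7001 m/d
Retardation R = 1 + ρ_b·K_d/n = 1 + 1.87×2.7/0.32 = 16.78
Contaminant velocity v_c = v/R = 0.7001/16.78 = 0.04173 m/d
t = L/v_c = 74.6/0.04173 = 1788 d
   = 1788/365 = 4.90 yr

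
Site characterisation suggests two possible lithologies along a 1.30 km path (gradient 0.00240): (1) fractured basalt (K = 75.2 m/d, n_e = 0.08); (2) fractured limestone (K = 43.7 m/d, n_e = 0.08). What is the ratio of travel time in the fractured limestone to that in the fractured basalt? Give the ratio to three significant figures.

1.72

Unit 1 (fractured basalt): v = 75.2×0.0024/0.08 = 2.256 m/d, t = 1300/2.256 = 576.2 d
Unit 2 (fractured limestone): v = 43.7×0.0024/0.08 = 1.311 m/d, t = 1300/1.311 = 991.6 d
t(fractured limestone) / t(fractured basalt) = 991.6/576.2 = 1.72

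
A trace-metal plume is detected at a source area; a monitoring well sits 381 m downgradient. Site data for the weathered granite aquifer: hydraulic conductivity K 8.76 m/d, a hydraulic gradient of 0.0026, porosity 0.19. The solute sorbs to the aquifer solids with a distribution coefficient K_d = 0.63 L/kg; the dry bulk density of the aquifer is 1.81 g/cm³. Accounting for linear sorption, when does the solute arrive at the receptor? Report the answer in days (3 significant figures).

22300 days

Darcy flux q = K·i = 8.76 × 0.0026 = 0.02278 m/d
v = Ki/n = 8.76·0.0026/0.19 = 0.1199 m/d
Retardation R = 1 + ρ_b·K_d/n = 1 + 1.81×0.63/0.19 = 7.002
Contaminant velocity v_c = v/R = 0.1199/7.002 = 0.01712 m/d
t = L/v_c = 381/0.01712 = 22250 d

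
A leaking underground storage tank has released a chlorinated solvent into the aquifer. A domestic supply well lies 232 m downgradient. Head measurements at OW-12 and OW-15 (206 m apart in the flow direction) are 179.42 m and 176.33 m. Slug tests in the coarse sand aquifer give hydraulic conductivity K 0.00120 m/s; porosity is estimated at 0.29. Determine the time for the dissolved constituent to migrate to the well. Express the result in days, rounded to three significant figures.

Hydraulic gradient i = (179.42 − 176.33) / 206 = 3.09 / 206 = 0.01500
K = 0.00120 m/s × 86400 s/d = 103.7 m/d
Darcy flux q = K·i = 103.7 × 0.01500 = 1.555 m/d
v_s = q/n_e = 1.555/0.29 = 5.363 m/d
t = L / v = 232 / 5.363 = 43.26 d

43.3 days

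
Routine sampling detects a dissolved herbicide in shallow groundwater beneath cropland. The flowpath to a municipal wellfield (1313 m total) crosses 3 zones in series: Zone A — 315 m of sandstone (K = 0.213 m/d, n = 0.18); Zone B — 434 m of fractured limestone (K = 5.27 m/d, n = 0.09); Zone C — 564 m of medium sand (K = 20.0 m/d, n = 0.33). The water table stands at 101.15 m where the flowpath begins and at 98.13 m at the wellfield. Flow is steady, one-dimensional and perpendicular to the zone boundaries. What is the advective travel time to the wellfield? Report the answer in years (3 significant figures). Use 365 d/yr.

Total head drop ΔH = 101.15 − 98.13 = 3.02 m
Steady 1-D flow in series ⇒ the Darcy flux q is identical in every zone and the zone head losses add (resistances L/K in series).
Σ(L/K) = 315/0.213 + 434/5.27 + 564/20.0 = 1479 + 82.35 + 28.20 = 1589 d
q = ΔH / Σ(L/K) = 3.02 / 1589 = 0.001900 m/d (same in every zone)
Zone A: v = q/n = 0.001900/0.18 = 0.01056 m/d → t_A = 315/0.01056 = 29840 d
Zone B: v = q/n = 0.001900/0.09 = 0.02111 m/d → t_B = 434/0.02111 = 20560 d
Zone C: v = q/n = 0.001900/0.33 = 0.005758 m/d → t_C = 564/0.005758 = 97950 d
Total t = 29840 + 20560 + 97950 = 148400 d
   = 148400 / 365 = 406 yr

406 years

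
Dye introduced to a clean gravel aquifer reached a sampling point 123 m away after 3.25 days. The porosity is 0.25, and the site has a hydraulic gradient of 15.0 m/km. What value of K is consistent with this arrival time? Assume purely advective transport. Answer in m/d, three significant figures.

v = L / t = 123 / 3.25 = 37.85 m/d
K = v · n / i = 37.85 × 0.25 / 0.015 = 631 m/d

631 m/d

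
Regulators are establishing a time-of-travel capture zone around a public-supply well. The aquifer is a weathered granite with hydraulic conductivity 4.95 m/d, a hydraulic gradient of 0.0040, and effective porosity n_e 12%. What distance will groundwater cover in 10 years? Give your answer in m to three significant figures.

q = Ki = 4.95 × 0.0040 = 0.01980 m/d
v_s = q/n_e = 0.01980/0.12 = 0.1650 m/d
T = 10 yr × 365 = 3650 d
L = v × T = 0.1650 × 3650 = 602.3 m

602 m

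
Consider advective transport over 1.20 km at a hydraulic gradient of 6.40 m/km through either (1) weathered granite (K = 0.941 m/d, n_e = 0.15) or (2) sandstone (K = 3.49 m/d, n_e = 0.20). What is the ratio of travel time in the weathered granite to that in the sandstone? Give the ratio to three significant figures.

2.78

Unit 1 (weathered granite): v = 0.941×0.0064/0.15 = 0.04015 m/d, t = 1200/0.04015 = 29890 d
Unit 2 (sandstone): v = 3.49×0.0064/0.20 = 0.1117 m/d, t = 1200/0.1117 = 10740 d
t(weathered granite) / t(sandstone) = 29890/10740 = 2.78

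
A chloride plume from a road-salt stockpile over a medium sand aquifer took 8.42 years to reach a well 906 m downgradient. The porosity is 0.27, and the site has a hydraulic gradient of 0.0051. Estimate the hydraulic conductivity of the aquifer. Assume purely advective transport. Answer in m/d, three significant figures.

t = 8.42 years = 3073 d
v = L / t = 906 / 3073 = 0.2948 m/d
K = v · n / i = 0.2948 × 0.27 / 0.0051 = 15.6 m/d

15.6 m/d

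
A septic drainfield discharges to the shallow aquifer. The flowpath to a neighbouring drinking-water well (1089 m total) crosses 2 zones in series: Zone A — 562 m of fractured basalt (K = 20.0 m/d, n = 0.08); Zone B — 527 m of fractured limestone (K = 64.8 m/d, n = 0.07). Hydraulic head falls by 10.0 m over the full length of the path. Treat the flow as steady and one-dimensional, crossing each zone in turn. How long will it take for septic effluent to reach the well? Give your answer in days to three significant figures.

Steady 1-D flow in series ⇒ the Darcy flux q is identical in every zone and the zone head losses add (resistances L/K in series).
Σ(L/K) = 562/20.0 + 527/64.8 = 28.10 + 8.133 = 36.23 d
q = ΔH / Σ(L/K) = 10.0 / 36.23 = 0.2760 m/d (same in every zone)
Zone A: v = q/n = 0.2760/0.08 = 3.450 m/d → t_A = 562/3.450 = 162.9 d
Zone B: v = q/n = 0.2760/0.07 = 3.943 m/d → t_B = 527/3.943 = 133.7 d
Total t = 162.9 + 133.7 = 296.6 d

297 days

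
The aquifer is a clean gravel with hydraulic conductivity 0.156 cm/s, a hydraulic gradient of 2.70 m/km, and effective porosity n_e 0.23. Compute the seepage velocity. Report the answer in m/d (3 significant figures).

1.58 m/d

K = 0.156 cm/s × 864 = 134.8 m/d
Specific discharge q = 134.8 × 0.0027 = 0.3639 m/d
v = Ki/n = 134.8·0.0027/0.23 = 1.582 m/d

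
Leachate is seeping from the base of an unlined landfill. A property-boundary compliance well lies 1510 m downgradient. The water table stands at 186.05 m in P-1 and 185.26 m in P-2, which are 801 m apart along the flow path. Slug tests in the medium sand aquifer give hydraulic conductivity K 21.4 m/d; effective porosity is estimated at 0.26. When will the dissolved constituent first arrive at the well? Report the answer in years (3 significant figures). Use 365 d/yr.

51.0 years

Hydraulic gradient i = (186.05 − 185.26) / 801 = 0.79 / 801 = 9.863e-4
Specific discharge q = 21.4 × 9.863e-4 = 0.02111 m/d
v_s = q/n_e = 0.02111/0.26 = 0.08118 m/d
t = L / v = 1510 / 0.08118 = 18600 d
   = 18600 / 365 = 51.0 yr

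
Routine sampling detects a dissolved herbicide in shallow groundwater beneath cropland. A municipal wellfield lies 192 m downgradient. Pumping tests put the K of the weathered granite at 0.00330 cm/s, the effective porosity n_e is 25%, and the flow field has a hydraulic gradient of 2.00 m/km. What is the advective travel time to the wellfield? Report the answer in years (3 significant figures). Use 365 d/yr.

23.1 years

K = 0.00330 cm/s × 864 = 2.851 m/d
q = Ki = 2.851 × 0.0020 = 0.005702 m/d
Seepage velocity v = q / n = 0.005702 / 0.25 = 0.02281 m/d
t = L / v = 192 / 0.02281 = 8418 d
   = 8418 / 365 = 23.1 yr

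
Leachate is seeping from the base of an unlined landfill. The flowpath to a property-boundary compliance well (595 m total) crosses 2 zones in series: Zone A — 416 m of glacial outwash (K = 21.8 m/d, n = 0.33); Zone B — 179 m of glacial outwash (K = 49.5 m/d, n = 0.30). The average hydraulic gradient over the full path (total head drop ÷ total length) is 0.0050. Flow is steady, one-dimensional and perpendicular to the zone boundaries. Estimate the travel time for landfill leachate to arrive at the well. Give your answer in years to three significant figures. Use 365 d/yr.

3.99 years

For zones in series the flux q is common to all zones; the equivalent conductivity is the harmonic (thickness-weighted) mean, K_eq = L_total / Σ(L_j/K_j).
Σ(L/K) = 416/21.8 + 179/49.5 = 19.08 + 3.616 = 22.70 d
K_eq = L_total / Σ(L/K) = 595 / 22.70 = 26.21 m/d
q = K_eq · i = 26.21 × 0.0050 = 0.1311 m/d (same in every zone)
Zone A: v = q/n = 0.1311/0.33 = 0.3972 m/d → t_A = 416/0.3972 = 1047 d
Zone B: v = q/n = 0.1311/0.30 = 0.4369 m/d → t_B = 179/0.4369 = 409.7 d
Total t = 1047 + 409.7 = 1457 d
   = 1457 / 365 = 3.99 yr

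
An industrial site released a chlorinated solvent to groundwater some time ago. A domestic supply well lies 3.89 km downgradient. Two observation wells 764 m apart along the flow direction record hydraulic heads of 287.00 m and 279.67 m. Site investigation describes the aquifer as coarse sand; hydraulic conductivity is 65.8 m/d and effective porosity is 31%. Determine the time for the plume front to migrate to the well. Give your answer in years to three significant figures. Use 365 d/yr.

Hydraulic gradient i = (287.00 − 279.67) / 764 = 7.33 / 764 = 0.009594
q = Ki = 65.8 × 0.009594 = 0.6313 m/d
v = Ki/n = 65.8·0.009594/0.31 = 2.036 m/d
L = 3.89 km = 3890 m
t = L / v = 3890 / 2.036 = 1910 d
   = 1910 / 365 = 5.23 yr

5.23 years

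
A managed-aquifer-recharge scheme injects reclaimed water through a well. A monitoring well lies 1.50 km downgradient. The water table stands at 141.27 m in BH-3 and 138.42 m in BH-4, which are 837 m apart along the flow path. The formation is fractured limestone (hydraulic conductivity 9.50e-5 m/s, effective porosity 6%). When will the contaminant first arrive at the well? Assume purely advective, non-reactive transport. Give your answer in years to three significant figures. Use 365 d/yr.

Hydraulic gradient i = (141.27 − 138.42) / 837 = 2.85 / 837 = 0.003405
K = 9.50e-5 m/s × 86400 s/d = 8.208 m/d
Darcy flux q = K·i = 8.208 × 0.003405 = 0.02795 m/d
Average linear velocity = 0.02795 / 0.06 = 0.4658 m/d
L = 1.50 km = 1500 m
t = L / v = 1500 / 0.4658 = 3220 d
   = 3220 / 365 = 8.82 yr

8.82 years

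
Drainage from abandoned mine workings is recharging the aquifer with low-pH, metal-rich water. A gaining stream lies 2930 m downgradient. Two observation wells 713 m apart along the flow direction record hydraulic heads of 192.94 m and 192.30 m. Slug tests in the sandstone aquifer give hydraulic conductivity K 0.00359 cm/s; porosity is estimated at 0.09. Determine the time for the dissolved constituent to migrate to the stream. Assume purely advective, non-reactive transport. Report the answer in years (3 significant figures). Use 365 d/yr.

259 years

Hydraulic gradient i = (192.94 − 192.30) / 713 = 0.64 / 713 = 8.976e-4
K = 0.00359 cm/s × 864 = 3.102 m/d
Darcy flux q = K·i = 3.102 × 8.976e-4 = 0.002784 m/d
Seepage velocity v = q / n = 0.002784 / 0.09 = 0.03094 m/d
t = L / v = 2930 / 0.03094 = 94710 d
   = 94710 / 365 = 259 yr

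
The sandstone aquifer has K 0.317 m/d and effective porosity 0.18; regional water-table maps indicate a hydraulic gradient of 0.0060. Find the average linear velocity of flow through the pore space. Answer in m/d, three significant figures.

0.0106 m/d

Darcy flux q = K·i = 0.317 × 0.0060 = 0.001902 m/d
Seepage velocity v = q / n = 0.001902 / 0.18 = 0.01057 m/d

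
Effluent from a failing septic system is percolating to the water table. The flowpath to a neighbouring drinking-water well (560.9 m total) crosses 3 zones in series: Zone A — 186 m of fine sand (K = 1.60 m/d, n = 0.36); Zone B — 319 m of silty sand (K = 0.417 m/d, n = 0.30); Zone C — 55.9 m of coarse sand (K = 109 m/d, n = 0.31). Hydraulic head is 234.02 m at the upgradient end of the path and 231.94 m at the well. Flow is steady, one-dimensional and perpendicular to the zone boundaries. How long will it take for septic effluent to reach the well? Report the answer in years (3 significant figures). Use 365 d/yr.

209 years

Total head drop ΔH = 234.02 − 231.94 = 2.08 m
Steady 1-D flow in series ⇒ the Darcy flux q is identical in every zone and the zone head losses add (resistances L/K in series).
Σ(L/K) = 186/1.60 + 319/0.417 + 55.9/109 = 116.3 + 765.0 + 0.5128 = 881.8 d
q = ΔH / Σ(L/K) = 2.08 / 881.8 = 0.002359 m/d (same in every zone)
Zone A: v = q/n = 0.002359/0.36 = 0.006553 m/d → t_A = 186/0.006553 = 28390 d
Zone B: v = q/n = 0.002359/0.30 = 0.007863 m/d → t_B = 319/0.007863 = 40570 d
Zone C: v = q/n = 0.002359/0.31 = 0.007609 m/d → t_C = 55.9/0.007609 = 7346 d
Total t = 28390 + 40570 + 7346 = 76300 d
   = 76300 / 365 = 209 yr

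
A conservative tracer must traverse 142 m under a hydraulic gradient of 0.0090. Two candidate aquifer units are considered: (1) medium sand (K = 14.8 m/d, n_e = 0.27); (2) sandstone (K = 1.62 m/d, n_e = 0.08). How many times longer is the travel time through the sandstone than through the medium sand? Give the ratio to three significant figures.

2.71

Unit 1 (medium sand): v = 14.8×0.0090/0.27 = 0.4933 m/d, t = 142/0.4933 = 287.8 d
Unit 2 (sandstone): v = 1.62×0.0090/0.08 = 0.1823 m/d, t = 142/0.1823 = 779.1 d
t(sandstone) / t(medium sand) = 779.1/287.8 = 2.71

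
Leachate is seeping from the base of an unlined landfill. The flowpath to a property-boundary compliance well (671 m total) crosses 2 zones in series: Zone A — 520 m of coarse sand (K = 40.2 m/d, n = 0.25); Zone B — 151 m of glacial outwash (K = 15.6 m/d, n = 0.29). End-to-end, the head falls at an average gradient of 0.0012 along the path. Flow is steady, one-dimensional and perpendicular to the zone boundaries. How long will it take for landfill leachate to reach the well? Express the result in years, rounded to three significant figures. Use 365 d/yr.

Continuity: the same q passes through each zone, so ΔH = q·Σ(L_j/K_j) — the zones act as resistances in series.
Σ(L/K) = 520/40.2 + 151/15.6 = 12.94 + 9.679 = 22.61 d
K_eq = L_total / Σ(L/K) = 671 / 22.61 = 29.67 m/d
q = K_eq · i = 29.67 × 0.0012 = 0.03560 m/d (same in every zone)
Zone A: v = q/n = 0.03560/0.25 = 0.1424 m/d → t_A = 520/0.1424 = 3651 d
Zone B: v = q/n = 0.03560/0.29 = 0.1228 m/d → t_B = 151/0.1228 = 1230 d
Total t = 3651 + 1230 = 4881 d
   = 4881 / 365 = 13.4 yr

13.4 years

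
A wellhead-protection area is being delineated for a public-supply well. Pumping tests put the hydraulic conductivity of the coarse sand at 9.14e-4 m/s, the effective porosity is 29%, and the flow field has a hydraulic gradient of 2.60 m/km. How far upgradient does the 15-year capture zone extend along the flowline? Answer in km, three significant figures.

K = 9.14e-4 m/s × 86400 s/d = 78.97 m/d
Specific discharge q = 78.97 × 0.0026 = 0.2053 m/d
v_s = q/n_e = 0.2053/0.29 = 0.7080 m/d
T = 15 yr × 365 = 5475 d
L = v × T = 0.7080 × 5475 = 3876 m
   = 3.88 km

3.88 km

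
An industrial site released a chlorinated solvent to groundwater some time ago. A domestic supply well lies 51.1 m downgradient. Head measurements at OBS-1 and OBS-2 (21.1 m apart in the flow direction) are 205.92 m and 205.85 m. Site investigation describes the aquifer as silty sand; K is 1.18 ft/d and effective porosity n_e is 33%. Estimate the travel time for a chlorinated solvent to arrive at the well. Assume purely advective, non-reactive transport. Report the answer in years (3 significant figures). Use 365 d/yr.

Hydraulic gradient i = (205.92 − 205.85) / 21.1 = 0.07 / 21.1 = 0.003318
K = 1.18 ft/d × 0.3048 = 0.3597 m/d
Specific discharge q = 0.3597 × 0.003318 = 0.001193 m/d
Seepage velocity v = q / n = 0.001193 / 0.33 = 0.003616 m/d
t = L / v = 51.1 / 0.003616 = 14130 d
   = 14130 / 365 = 38.7 yr

38.7 years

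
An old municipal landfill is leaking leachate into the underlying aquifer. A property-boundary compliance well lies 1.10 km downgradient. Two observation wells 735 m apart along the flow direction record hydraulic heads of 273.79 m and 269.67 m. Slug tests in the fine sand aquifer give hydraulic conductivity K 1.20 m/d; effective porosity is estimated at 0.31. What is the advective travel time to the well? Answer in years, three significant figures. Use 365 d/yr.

139 years

Hydraulic gradient i = (273.79 − 269.67) / 735 = 4.12 / 735 = 0.005605
Specific discharge q = 1.20 × 0.005605 = 0.006727 m/d
v = Ki/n = 1.20·0.005605/0.31 = 0.02170 m/d
L = 1.10 km = 1100 m
t = L / v = 1100 / 0.02170 = 50690 d
   = 50690 / 365 = 139 yr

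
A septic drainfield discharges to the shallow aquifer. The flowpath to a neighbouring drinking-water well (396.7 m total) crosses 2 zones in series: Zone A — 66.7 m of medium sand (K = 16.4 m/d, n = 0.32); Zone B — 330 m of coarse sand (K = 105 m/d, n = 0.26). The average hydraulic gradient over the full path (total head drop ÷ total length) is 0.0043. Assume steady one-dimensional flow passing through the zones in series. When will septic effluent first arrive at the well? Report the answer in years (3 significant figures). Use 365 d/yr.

Steady 1-D flow in series ⇒ the Darcy flux q is identical in every zone and the zone head losses add (resistances L/K in series).
Σ(L/K) = 66.7/16.4 + 330/105 = 4.067 + 3.143 = 7.210 d
K_eq = L_total / Σ(L/K) = 396.7 / 7.210 = 55.02 m/d
q = K_eq · i = 55.02 × 0.0043 = 0.2366 m/d (same in every zone)
Zone A: v = q/n = 0.2366/0.32 = 0.7393 m/d → t_A = 66.7/0.7393 = 90.21 d
Zone B: v = q/n = 0.2366/0.26 = 0.9100 m/d → t_B = 330/0.9100 = 362.7 d
Total t = 90.21 + 362.7 = 452.9 d
   = 452.9 / 365 = 1.24 yr

1.24 years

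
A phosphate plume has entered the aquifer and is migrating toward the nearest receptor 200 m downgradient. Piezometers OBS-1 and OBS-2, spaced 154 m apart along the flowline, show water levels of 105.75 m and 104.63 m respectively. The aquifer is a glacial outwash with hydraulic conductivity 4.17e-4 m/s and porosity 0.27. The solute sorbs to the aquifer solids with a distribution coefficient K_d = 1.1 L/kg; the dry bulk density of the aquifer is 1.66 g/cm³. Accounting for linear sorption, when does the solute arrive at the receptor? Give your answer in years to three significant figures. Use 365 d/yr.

Hydraulic gradient i = (105.75 − 104.63) / 154 = 1.12 / 154 = 0.007273
K = 4.17e-4 m/s × 86400 s/d = 36.03 m/d
Specific discharge q = 36.03 × 0.007273 = 0.2620 m/d
v = Ki/n = 36.03·0.007273/0.27 = 0.9705 m/d
Retardation R = 1 + ρ_b·K_d/n = 1 + 1.66×1.1/0.27 = 7.763
Contaminant velocity v_c = v/R = 0.9705/7.763 = 0.1250 m/d
t = L/v_c = 200/0.1250 = 1600 d
   = 1600/365 = 4.38 yr

4.38 years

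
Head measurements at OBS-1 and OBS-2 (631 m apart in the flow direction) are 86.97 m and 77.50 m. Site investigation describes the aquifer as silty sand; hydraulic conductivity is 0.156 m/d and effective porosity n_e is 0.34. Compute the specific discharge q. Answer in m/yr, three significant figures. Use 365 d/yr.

0.855 m/yr

Hydraulic gradient i = (86.97 − 77.50) / 631 = 9.47 / 631 = 0.01501
Darcy flux q = K·i = 0.156 × 0.01501 = 0.002341 m/d
   = 0.002341 × 365 = 0.855 m/yr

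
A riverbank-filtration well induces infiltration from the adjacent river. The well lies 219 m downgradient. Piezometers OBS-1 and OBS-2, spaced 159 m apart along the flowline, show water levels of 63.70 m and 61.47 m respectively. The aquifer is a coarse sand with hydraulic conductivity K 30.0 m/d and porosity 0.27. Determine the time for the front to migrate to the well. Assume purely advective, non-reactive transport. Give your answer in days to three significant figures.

141 days

Hydraulic gradient i = (63.70 − 61.47) / 159 = 2.23 / 159 = 0.01403
Darcy flux q = K·i = 30.0 × 0.01403 = 0.4208 m/d
Average linear velocity = 0.4208 / 0.27 = 1.558 m/d
t = L / v = 219 / 1.558 = 140.5 d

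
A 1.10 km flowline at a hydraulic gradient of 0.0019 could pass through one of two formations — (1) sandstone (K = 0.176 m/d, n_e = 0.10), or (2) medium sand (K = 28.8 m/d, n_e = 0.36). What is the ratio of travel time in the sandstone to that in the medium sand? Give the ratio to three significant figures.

45.5

Unit 1 (sandstone): v = 0.176×0.0019/0.10 = 0.003344 m/d, t = 1100/0.003344 = 328900 d
Unit 2 (medium sand): v = 28.8×0.0019/0.36 = 0.1520 m/d, t = 1100/0.1520 = 7237 d
t(sandstone) / t(medium sand) = 328900/7237 = 45.5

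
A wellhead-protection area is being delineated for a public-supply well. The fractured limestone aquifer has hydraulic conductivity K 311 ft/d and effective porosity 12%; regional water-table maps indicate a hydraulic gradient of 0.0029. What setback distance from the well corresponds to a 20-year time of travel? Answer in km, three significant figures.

K = 311 ft/d × 0.3048 = 94.79 m/d
q = Ki = 94.79 × 0.0029 = 0.2749 m/d
Average linear velocity = 0.2749 / 0.12 = 2.291 m/d
T = 20 yr × 365 = 7300 d
L = v × T = 2.291 × 7300 = 16720 m
   = 16.7 km

16.7 km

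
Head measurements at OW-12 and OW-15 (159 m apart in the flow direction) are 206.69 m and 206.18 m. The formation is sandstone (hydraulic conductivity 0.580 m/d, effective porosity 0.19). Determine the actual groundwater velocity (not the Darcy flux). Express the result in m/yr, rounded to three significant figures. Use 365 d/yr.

Hydraulic gradient i = (206.69 − 206.18) / 159 = 0.51 / 159 = 0.003208
Specific discharge q = 0.580 × 0.003208 = 0.001860 m/d
Average linear velocity = 0.001860 / 0.19 = 0.009791 m/d
   = 0.009791 × 365 = 3.57 m/yr

3.57 m/yr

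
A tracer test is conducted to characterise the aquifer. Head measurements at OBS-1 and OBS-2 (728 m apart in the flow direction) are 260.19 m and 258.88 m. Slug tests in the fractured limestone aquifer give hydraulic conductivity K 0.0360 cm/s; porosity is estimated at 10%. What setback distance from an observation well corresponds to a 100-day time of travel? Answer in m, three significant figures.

Hydraulic gradient i = (260.19 − 258.88) / 728 = 1.31 / 728 = 0.001799
K = 0.0360 cm/s × 864 = 31.10 m/d
q = Ki = 31.10 × 0.001799 = 0.05597 m/d
Average linear velocity = 0.05597 / 0.10 = 0.5597 m/d
L = v × T = 0.5597 × 100 = 55.97 m

56.0 m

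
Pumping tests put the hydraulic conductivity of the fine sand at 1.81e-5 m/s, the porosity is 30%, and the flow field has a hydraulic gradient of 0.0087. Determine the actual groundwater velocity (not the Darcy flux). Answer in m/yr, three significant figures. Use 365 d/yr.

K = 1.81e-5 m/s × 86400 s/d = 1.564 m/d
Specific discharge q = 1.564 × 0.0087 = 0.01361 m/d
Seepage velocity v = q / n = 0.01361 / 0.30 = 0.04535 m/d
   = 0.04535 × 365 = 16.6 m/yr

16.6 m/yr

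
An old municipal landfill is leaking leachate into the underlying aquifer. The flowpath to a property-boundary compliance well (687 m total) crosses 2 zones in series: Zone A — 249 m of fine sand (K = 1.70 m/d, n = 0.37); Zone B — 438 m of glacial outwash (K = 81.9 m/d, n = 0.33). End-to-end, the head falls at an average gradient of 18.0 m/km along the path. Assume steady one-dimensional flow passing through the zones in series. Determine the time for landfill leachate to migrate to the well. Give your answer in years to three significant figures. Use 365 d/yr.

Continuity: the same q passes through each zone, so ΔH = q·Σ(L_j/K_j) — the zones act as resistances in series.
Σ(L/K) = 249/1.70 + 438/81.9 = 146.5 + 5.348 = 151.8 d
K_eq = L_total / Σ(L/K) = 687 / 151.8 = 4.525 m/d
q = K_eq · i = 4.525 × 0.018 = 0.08145 m/d (same in every zone)
Zone A: v = q/n = 0.08145/0.37 = 0.2201 m/d → t_A = 249/0.2201 = 1131 d
Zone B: v = q/n = 0.08145/0.33 = 0.2468 m/d → t_B = 438/0.2468 = 1775 d
Total t = 1131 + 1775 = 2906 d
   = 2906 / 365 = 7.96 yr

7.96 years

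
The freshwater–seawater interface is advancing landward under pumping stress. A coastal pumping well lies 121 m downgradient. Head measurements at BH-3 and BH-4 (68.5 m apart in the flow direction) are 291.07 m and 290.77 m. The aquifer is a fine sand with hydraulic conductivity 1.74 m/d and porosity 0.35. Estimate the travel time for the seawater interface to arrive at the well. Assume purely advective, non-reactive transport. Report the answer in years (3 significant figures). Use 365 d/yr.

Hydraulic gradient i = (291.07 − 290.77) / 68.5 = 0.30 / 68.5 = 0.004380
Specific discharge q = 1.74 × 0.004380 = 0.007620 m/d
Seepage velocity v = q / n = 0.007620 / 0.35 = 0.02177 m/d
t = L / v = 121 / 0.02177 = 5557 d
   = 5557 / 365 = 15.2 yr

15.2 years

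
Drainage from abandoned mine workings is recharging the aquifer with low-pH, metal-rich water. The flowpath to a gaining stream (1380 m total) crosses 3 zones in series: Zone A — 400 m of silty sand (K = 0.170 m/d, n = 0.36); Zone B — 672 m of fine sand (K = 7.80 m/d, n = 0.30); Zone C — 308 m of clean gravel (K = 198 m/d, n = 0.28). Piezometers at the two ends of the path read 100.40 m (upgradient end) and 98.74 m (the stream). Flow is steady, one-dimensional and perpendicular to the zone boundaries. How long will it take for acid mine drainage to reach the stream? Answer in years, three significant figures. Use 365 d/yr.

Total head drop ΔH = 100.40 − 98.74 = 1.66 m
Continuity: the same q passes through each zone, so ΔH = q·Σ(L_j/K_j) — the zones act as resistances in series.
Σ(L/K) = 400/0.170 + 672/7.80 + 308/198 = 2353 + 86.15 + 1.556 = 2441 d
q = ΔH / Σ(L/K) = 1.66 / 2441 = 6.801e-4 m/d (same in every zone)
Zone A: v = q/n = 6.801e-4/0.36 = 0.001889 m/d → t_A = 400/0.001889 = 211700 d
Zone B: v = q/n = 6.801e-4/0.30 = 0.002267 m/d → t_B = 672/0.002267 = 296400 d
Zone C: v = q/n = 6.801e-4/0.28 = 0.002429 m/d → t_C = 308/0.002429 = 126800 d
Total t = 211700 + 296400 + 126800 = 634900 d
   = 634900 / 365 = 1740 yr

1740 years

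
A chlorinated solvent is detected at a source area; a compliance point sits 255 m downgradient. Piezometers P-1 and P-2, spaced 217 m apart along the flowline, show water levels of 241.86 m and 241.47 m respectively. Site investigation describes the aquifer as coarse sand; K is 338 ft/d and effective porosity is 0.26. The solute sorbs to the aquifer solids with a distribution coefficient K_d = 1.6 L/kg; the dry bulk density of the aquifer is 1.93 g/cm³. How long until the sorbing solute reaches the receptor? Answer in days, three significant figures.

4610 days

Hydraulic gradient i = (241.86 − 241.47) / 217 = 0.39 / 217 = 0.001797
K = 338 ft/d × 0.3048 = 103.0 m/d
Darcy flux q = K·i = 103.0 × 0.001797 = 0.1852 m/d
Seepage velocity v = q / n = 0.1852 / 0.26 = 0.7121 m/d
Retardation R = 1 + ρ_b·K_d/n = 1 + 1.93×1.6/0.26 = 12.88
Contaminant velocity v_c = v/R = 0.7121/12.88 = 0.05530 m/d
t = L/v_c = 255/0.05530 = 4611 d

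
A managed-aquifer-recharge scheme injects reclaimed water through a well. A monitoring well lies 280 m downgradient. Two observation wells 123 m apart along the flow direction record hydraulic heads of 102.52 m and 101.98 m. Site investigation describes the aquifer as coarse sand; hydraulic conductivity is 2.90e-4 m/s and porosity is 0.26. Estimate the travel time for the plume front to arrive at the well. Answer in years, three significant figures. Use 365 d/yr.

Hydraulic gradient i = (102.52 − 101.98) / 123 = 0.54 / 123 = 0.004390
K = 2.90e-4 m/s × 86400 s/d = 25.06 m/d
Specific discharge q = 25.06 × 0.004390 = 0.1100 m/d
v = Ki/n = 25.06·0.004390/0.26 = 0.4231 m/d
t = L / v = 280 / 0.4231 = 661.8 d
   = 661.8 / 365 = 1.81 yr

1.81 years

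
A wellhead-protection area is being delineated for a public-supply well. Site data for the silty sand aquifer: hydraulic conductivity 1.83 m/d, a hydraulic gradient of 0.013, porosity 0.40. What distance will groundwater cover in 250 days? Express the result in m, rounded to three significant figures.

14.9 m

Darcy flux q = K·i = 1.83 × 0.013 = 0.02379 m/d
Seepage velocity v = q / n = 0.02379 / 0.40 = 0.05947 m/d
L = v × T = 0.05947 × 250 = 14.87 m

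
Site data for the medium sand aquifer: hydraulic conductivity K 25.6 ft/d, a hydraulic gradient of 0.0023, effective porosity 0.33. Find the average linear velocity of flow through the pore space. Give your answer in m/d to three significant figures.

K = 25.6 ft/d × 0.3048 = 7.803 m/d
Specific discharge q = 7.803 × 0.0023 = 0.01795 m/d
v_s = q/n_e = 0.01795/0.33 = 0.05438 m/d

0.0544 m/d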